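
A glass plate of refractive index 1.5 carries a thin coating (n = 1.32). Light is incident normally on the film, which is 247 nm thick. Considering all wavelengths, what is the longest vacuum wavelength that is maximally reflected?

652 nm

Ray reflecting at the top interface goes from n = 1.0 toward n = 1.32: a half-wave phase shift.
Ray reflecting at the bottom interface goes from n = 1.32 toward n = 1.5: a half-wave phase shift.
Zero or two π shifts → no net half-wave offset.
With no net inversion, constructive interference in reflection requires 2 n t = m λ.
λ = 2 n t / m. The longest wavelength is m = 1: λ = 2 × 1.32 × 247 / 1.00 = 652 nm.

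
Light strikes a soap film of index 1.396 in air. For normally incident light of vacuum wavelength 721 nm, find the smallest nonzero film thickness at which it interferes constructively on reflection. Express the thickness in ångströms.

At the upper boundary (n = 1.0 to n = 1.396) the reflected ray undergoes a half-wave phase shift.
At the lower boundary (n = 1.396 to n = 1.0) the reflected ray undergoes no phase shift.
Net: one phase inversion between the two reflected rays.
With one net inversion, constructive interference in reflection requires 2 n t = (m + ½) λ.
Minimum at m = 0: t = λ / (4 n) = 721 / (4 × 1.396) = 129 nm.

1291 Å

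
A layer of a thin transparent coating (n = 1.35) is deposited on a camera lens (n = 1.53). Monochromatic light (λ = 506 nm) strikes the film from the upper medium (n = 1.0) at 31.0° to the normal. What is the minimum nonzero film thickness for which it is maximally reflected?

203 nm

Top surface (1.0 → 1.35): reflection off a higher-index medium gives a half-wave phase shift.
At the lower boundary (n = 1.35 to n = 1.53) the reflected ray undergoes a half-wave phase shift.
Net: no relative phase inversion (both shifts match).
So the condition for constructive reflection is 2 n t cos θ_r = m λ.
Snell's law: 1.0 sin 31.0° = 1.35 sin θ_r → sin θ_r = 0.382, cos θ_r = 0.924.
Minimum nonzero at m = 1: t = λ / (2 n cos θ_r) = 506 / (2 × 1.35 × 0.924) = 203 nm.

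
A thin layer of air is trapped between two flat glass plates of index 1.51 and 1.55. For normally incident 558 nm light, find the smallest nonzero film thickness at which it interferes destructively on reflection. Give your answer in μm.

Ray reflecting at the top interface goes from n = 1.51 toward n = 1.0: no phase shift.
Ray reflecting at the bottom interface goes from n = 1.0 toward n = 1.55: a half-wave phase shift.
The two reflections differ by half a wavelength.
So the condition for destructive reflection is 2 n t = m λ.
Minimum nonzero at m = 1: t = λ / (2 n) = 558 / (2 × 1.0) = 279 nm.

0.279 μm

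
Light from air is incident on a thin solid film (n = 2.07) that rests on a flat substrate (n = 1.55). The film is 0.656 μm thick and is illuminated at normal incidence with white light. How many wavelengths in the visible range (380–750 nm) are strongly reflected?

3

At the upper boundary (n = 1.0 to n = 2.07) the reflected ray undergoes a half-wave phase shift.
At the lower boundary (n = 2.07 to n = 1.55) the reflected ray undergoes no phase shift.
Exactly one π shift → a net half-wave offset.
So the condition for constructive reflection is 2 n t = (m + ½) λ.
λ = 2 n t / (m + ½) = 2716 / (m + ½) nm.
m=3: 776 nm (IR); m=4: 604 nm (visible); m=5: 494 nm (visible); m=6: 418 nm (visible); m=7: 362 nm (UV).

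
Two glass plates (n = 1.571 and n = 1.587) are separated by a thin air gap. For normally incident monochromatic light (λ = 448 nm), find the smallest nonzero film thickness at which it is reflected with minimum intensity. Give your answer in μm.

0.224 μm

At the upper boundary (n = 1.571 to n = 1.0) the reflected ray undergoes no phase shift.
Ray reflecting at the bottom interface goes from n = 1.0 toward n = 1.587: a half-wave phase shift.
The two reflections differ by half a wavelength.
So the condition for destructive reflection is 2 n t = m λ.
Minimum nonzero at m = 1: t = λ / (2 n) = 448 / (2 × 1.0) = 224 nm.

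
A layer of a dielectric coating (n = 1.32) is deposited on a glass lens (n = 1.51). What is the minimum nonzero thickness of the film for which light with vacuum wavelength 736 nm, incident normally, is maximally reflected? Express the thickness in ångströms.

Ray reflecting at the top interface goes from n = 1.0 toward n = 1.32: a half-wave phase shift.
Ray reflecting at the bottom interface goes from n = 1.32 toward n = 1.51: a half-wave phase shift.
Net: no relative phase inversion (both shifts match).
With no net inversion, constructive interference in reflection requires 2 n t = m λ.
Minimum nonzero at m = 1: t = λ / (2 n) = 736 / (2 × 1.32) = 279 nm.

2788 Å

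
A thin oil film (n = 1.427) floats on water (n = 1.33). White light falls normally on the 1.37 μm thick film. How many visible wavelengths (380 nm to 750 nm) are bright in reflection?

5

At the upper boundary (n = 1.0 to n = 1.427) the reflected ray undergoes a half-wave phase shift.
Bottom surface (1.427 → 1.33): reflection off a lower-index medium gives no phase shift.
Net: one phase inversion between the two reflected rays.
For strong reflection here: 2 n t = (m + ½) λ.
λ = 2 n t / (m + ½) = 3910 / (m + ½) nm.
m=4: 869 nm (IR); m=5: 711 nm (visible); m=6: 602 nm (visible); m=7: 521 nm (visible); m=8: 460 nm (visible); m=9: 412 nm (visible); m=10: 372 nm (UV).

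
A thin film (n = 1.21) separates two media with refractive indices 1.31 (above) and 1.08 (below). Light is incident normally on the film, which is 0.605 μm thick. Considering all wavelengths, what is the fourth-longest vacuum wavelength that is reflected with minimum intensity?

Ray reflecting at the top interface goes from n = 1.31 toward n = 1.21: no phase shift.
At the lower boundary (n = 1.21 to n = 1.08) the reflected ray undergoes no phase shift.
Net: no relative phase inversion (both shifts match).
So the condition for destructive reflection is 2 n t = (m + ½) λ.
λ = 2 n t / (m + ½). The fourth-longest wavelength is m = 3: λ = 2 × 1.21 × 605 / 3.50 = 418 nm.

418 nm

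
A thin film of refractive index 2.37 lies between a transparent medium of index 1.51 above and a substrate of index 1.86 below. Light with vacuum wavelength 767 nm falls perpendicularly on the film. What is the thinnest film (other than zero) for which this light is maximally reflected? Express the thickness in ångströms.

809 Å

At the upper boundary (n = 1.51 to n = 2.37) the reflected ray undergoes a half-wave phase shift.
Bottom surface (2.37 → 1.86): reflection off a lower-index medium gives no phase shift.
Net: one phase inversion between the two reflected rays.
For bright reflection here: 2 n t = (m + ½) λ.
Minimum at m = 0: t = λ / (4 n) = 767 / (4 × 2.37) = 80.9 nm.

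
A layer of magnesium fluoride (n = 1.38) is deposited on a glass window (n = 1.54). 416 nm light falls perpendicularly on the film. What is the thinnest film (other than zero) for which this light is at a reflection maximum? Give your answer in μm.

0.151 μm

Top surface (1.0 → 1.38): reflection off a higher-index medium gives a half-wave phase shift.
At the lower boundary (n = 1.38 to n = 1.54) the reflected ray undergoes a half-wave phase shift.
Zero or two π shifts → no net half-wave offset.
For strong reflection here: 2 n t = m λ.
Minimum nonzero at m = 1: t = λ / (2 n) = 416 / (2 × 1.38) = 151 nm.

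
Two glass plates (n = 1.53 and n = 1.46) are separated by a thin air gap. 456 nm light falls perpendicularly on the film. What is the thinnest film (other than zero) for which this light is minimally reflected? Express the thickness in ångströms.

Top surface (1.53 → 1.0): reflection off a lower-index medium gives no phase shift.
At the lower boundary (n = 1.0 to n = 1.46) the reflected ray undergoes a half-wave phase shift.
The two reflections differ by half a wavelength.
For dark reflection here: 2 n t = m λ.
Minimum nonzero at m = 1: t = λ / (2 n) = 456 / (2 × 1.0) = 228 nm.

2280 Å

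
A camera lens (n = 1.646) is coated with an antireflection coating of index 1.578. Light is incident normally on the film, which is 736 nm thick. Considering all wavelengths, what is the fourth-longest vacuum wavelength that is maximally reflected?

At the upper boundary (n = 1.0 to n = 1.578) the reflected ray undergoes a half-wave phase shift.
Bottom surface (1.578 → 1.646): reflection off a higher-index medium gives a half-wave phase shift.
Net: no relative phase inversion (both shifts match).
With no net inversion, constructive interference in reflection requires 2 n t = m λ.
λ = 2 n t / m. The fourth-longest wavelength is m = 4: λ = 2 × 1.578 × 736 / 4.00 = 581 nm.

581 nm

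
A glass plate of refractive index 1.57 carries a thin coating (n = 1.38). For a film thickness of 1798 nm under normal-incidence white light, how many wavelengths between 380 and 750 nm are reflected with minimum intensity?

Top surface (1.0 → 1.38): reflection off a higher-index medium gives a half-wave phase shift.
At the lower boundary (n = 1.38 to n = 1.57) the reflected ray undergoes a half-wave phase shift.
Zero or two π shifts → no net half-wave offset.
So the condition for destructive reflection is 2 n t = (m + ½) λ.
λ = 2 n t / (m + ½) = 4962 / (m + ½) nm.
m=6: 763 nm (IR); m=7: 662 nm (visible); m=8: 584 nm (visible); m=9: 522 nm (visible); m=10: 473 nm (visible); m=11: 432 nm (visible); m=12: 397 nm (visible); m=13: 368 nm (UV).

6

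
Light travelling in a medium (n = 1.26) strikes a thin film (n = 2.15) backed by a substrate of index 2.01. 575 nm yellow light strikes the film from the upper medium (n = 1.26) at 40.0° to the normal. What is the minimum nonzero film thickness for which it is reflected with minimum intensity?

144 nm

Ray reflecting at the top interface goes from n = 1.26 toward n = 2.15: a half-wave phase shift.
Bottom surface (2.15 → 2.01): reflection off a lower-index medium gives no phase shift.
The two reflections differ by half a wavelength.
So the condition for destructive reflection is 2 n t cos θ_r = m λ.
Snell's law: 1.26 sin 40.0° = 2.15 sin θ_r → sin θ_r = 0.377, cos θ_r = 0.926.
Minimum nonzero at m = 1: t = λ / (2 n cos θ_r) = 575 / (2 × 2.15 × 0.926) = 144 nm.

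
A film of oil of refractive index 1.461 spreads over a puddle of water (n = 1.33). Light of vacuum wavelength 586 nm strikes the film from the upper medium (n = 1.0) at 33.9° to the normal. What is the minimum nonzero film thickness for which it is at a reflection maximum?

108 nm

At the upper boundary (n = 1.0 to n = 1.461) the reflected ray undergoes a half-wave phase shift.
Ray reflecting at the bottom interface goes from n = 1.461 toward n = 1.33: no phase shift.
Net: one phase inversion between the two reflected rays.
With one net inversion, constructive interference in reflection requires 2 n t cos θ_r = (m + ½) λ.
Snell's law: 1.0 sin 33.9° = 1.461 sin θ_r → sin θ_r = 0.382, cos θ_r = 0.924.
Minimum at m = 0: t = λ / (4 n cos θ_r) = 586 / (4 × 1.461 × 0.924) = 108 nm.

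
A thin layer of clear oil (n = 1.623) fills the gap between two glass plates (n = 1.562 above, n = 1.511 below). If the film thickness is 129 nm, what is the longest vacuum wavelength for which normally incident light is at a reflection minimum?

419 nm

Top surface (1.562 → 1.623): reflection off a higher-index medium gives a half-wave phase shift.
Bottom surface (1.623 → 1.511): reflection off a lower-index medium gives no phase shift.
The two reflections differ by half a wavelength.
For weak reflection here: 2 n t = m λ.
λ = 2 n t / m. The longest wavelength is m = 1: λ = 2 × 1.623 × 129 / 1.00 = 419 nm.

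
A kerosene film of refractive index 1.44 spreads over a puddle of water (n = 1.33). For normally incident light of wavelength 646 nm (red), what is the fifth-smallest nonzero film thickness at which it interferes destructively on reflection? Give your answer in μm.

Ray reflecting at the top interface goes from n = 1.0 toward n = 1.44: a half-wave phase shift.
At the lower boundary (n = 1.44 to n = 1.33) the reflected ray undergoes no phase shift.
Net: one phase inversion between the two reflected rays.
With one net inversion, destructive interference in reflection requires 2 n t = m λ.
The fifth-smallest nonzero thickness corresponds to m = 5: t = m λ / (2 n) = 5.00 × 646 / (2 × 1.44) = 1122 nm.

1.12 μm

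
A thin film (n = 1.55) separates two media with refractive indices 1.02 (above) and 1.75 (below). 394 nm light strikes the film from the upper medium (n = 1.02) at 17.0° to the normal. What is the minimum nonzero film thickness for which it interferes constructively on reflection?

130 nm

Ray reflecting at the top interface goes from n = 1.02 toward n = 1.55: a half-wave phase shift.
Ray reflecting at the bottom interface goes from n = 1.55 toward n = 1.75: a half-wave phase shift.
Net: no relative phase inversion (both shifts match).
With no net inversion, constructive interference in reflection requires 2 n t cos θ_r = m λ.
Snell's law: 1.02 sin 17.0° = 1.55 sin θ_r → sin θ_r = 0.192, cos θ_r = 0.981.
Minimum nonzero at m = 1: t = λ / (2 n cos θ_r) = 394 / (2 × 1.55 × 0.981) = 130 nm.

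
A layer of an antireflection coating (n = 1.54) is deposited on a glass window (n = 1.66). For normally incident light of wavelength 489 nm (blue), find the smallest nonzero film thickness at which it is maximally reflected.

159 nm

Ray reflecting at the top interface goes from n = 1.0 toward n = 1.54: a half-wave phase shift.
Ray reflecting at the bottom interface goes from n = 1.54 toward n = 1.66: a half-wave phase shift.
Net: no relative phase inversion (both shifts match).
For strong reflection here: 2 n t = m λ.
Minimum nonzero at m = 1: t = λ / (2 n) = 489 / (2 × 1.54) = 159 nm.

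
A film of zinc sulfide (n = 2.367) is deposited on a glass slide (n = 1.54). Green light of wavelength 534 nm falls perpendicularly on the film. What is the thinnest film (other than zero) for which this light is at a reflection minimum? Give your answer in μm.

Top surface (1.0 → 2.367): reflection off a higher-index medium gives a half-wave phase shift.
At the lower boundary (n = 2.367 to n = 1.54) the reflected ray undergoes no phase shift.
The two reflections differ by half a wavelength.
For weak reflection here: 2 n t = m λ.
Minimum nonzero at m = 1: t = λ / (2 n) = 534 / (2 × 2.367) = 113 nm.

0.113 μm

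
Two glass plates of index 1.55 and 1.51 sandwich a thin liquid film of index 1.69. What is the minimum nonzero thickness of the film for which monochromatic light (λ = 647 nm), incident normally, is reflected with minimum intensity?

191 nm

Top surface (1.55 → 1.69): reflection off a higher-index medium gives a half-wave phase shift.
Bottom surface (1.69 → 1.51): reflection off a lower-index medium gives no phase shift.
The two reflections differ by half a wavelength.
For weak reflection here: 2 n t = m λ.
Minimum nonzero at m = 1: t = λ / (2 n) = 647 / (2 × 1.69) = 191 nm.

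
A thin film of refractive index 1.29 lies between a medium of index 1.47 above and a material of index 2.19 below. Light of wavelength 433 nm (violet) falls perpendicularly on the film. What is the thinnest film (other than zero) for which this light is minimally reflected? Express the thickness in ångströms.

1678 Å

At the upper boundary (n = 1.47 to n = 1.29) the reflected ray undergoes no phase shift.
Bottom surface (1.29 → 2.19): reflection off a higher-index medium gives a half-wave phase shift.
Net: one phase inversion between the two reflected rays.
With one net inversion, destructive interference in reflection requires 2 n t = m λ.
Minimum nonzero at m = 1: t = λ / (2 n) = 433 / (2 × 1.29) = 168 nm.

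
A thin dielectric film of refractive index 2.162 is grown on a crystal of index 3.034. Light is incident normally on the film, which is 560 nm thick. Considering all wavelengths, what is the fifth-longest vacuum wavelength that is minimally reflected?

538 nm

Ray reflecting at the top interface goes from n = 1.0 toward n = 2.162: a half-wave phase shift.
At the lower boundary (n = 2.162 to n = 3.034) the reflected ray undergoes a half-wave phase shift.
The two reflections carry the same phase change, so no net offset.
So the condition for destructive reflection is 2 n t = (m + ½) λ.
λ = 2 n t / (m + ½). The fifth-longest wavelength is m = 4: λ = 2 × 2.162 × 560 / 4.50 = 538 nm.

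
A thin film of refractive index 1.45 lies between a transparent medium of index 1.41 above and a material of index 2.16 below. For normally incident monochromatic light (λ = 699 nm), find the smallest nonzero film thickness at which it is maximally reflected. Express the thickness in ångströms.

Ray reflecting at the top interface goes from n = 1.41 toward n = 1.45: a half-wave phase shift.
Bottom surface (1.45 → 2.16): reflection off a higher-index medium gives a half-wave phase shift.
Net: no relative phase inversion (both shifts match).
With no net inversion, constructive interference in reflection requires 2 n t = m λ.
Minimum nonzero at m = 1: t = λ / (2 n) = 699 / (2 × 1.45) = 241 nm.

2410 Å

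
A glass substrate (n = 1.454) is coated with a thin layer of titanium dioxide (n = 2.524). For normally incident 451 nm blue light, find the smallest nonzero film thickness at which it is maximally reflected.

44.7 nm

Ray reflecting at the top interface goes from n = 1.0 toward n = 2.524: a half-wave phase shift.
At the lower boundary (n = 2.524 to n = 1.454) the reflected ray undergoes no phase shift.
Net: one phase inversion between the two reflected rays.
For maximum reflection here: 2 n t = (m + ½) λ.
Minimum at m = 0: t = λ / (4 n) = 451 / (4 × 2.524) = 44.7 nm.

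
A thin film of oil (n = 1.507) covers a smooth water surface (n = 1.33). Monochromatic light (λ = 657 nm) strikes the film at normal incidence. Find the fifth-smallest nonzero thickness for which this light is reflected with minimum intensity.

1090 nm

Top surface (1.0 → 1.507): reflection off a higher-index medium gives a half-wave phase shift.
Bottom surface (1.507 → 1.33): reflection off a lower-index medium gives no phase shift.
The two reflections differ by half a wavelength.
So the condition for destructive reflection is 2 n t = m λ.
The fifth-smallest nonzero thickness corresponds to m = 5: t = m λ / (2 n) = 5.00 × 657 / (2 × 1.507) = 1090 nm.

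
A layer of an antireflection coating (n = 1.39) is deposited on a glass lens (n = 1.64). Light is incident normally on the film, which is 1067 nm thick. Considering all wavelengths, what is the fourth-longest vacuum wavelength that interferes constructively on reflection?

742 nm

Ray reflecting at the top interface goes from n = 1.0 toward n = 1.39: a half-wave phase shift.
Ray reflecting at the bottom interface goes from n = 1.39 toward n = 1.64: a half-wave phase shift.
Zero or two π shifts → no net half-wave offset.
So the condition for constructive reflection is 2 n t = m λ.
λ = 2 n t / m. The fourth-longest wavelength is m = 4: λ = 2 × 1.39 × 1067 / 4.00 = 742 nm.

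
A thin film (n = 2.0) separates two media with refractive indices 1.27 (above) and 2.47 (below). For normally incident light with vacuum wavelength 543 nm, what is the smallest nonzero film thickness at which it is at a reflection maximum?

Top surface (1.27 → 2.0): reflection off a higher-index medium gives a half-wave phase shift.
At the lower boundary (n = 2.0 to n = 2.47) the reflected ray undergoes a half-wave phase shift.
Net: no relative phase inversion (both shifts match).
So the condition for constructive reflection is 2 n t = m λ.
The smallest nonzero thickness corresponds to m = 1: t = m λ / (2 n) = 1.00 × 543 / (2 × 2.0) = 136 nm.

136 nm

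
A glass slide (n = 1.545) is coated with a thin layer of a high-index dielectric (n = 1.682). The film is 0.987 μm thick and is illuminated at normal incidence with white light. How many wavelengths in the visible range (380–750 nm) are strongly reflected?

5

Ray reflecting at the top interface goes from n = 1.0 toward n = 1.682: a half-wave phase shift.
Ray reflecting at the bottom interface goes from n = 1.682 toward n = 1.545: no phase shift.
Exactly one π shift → a net half-wave offset.
For bright reflection here: 2 n t = (m + ½) λ.
λ = 2 n t / (m + ½) = 3320 / (m + ½) nm.
m=3: 949 nm (IR); m=4: 738 nm (visible); m=5: 604 nm (visible); m=6: 511 nm (visible); m=7: 443 nm (visible); m=8: 391 nm (visible); m=9: 350 nm (UV).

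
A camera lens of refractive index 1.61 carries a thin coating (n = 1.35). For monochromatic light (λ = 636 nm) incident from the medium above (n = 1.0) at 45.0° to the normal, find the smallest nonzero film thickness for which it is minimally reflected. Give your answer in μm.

0.138 μm

Ray reflecting at the top interface goes from n = 1.0 toward n = 1.35: a half-wave phase shift.
Ray reflecting at the bottom interface goes from n = 1.35 toward n = 1.61: a half-wave phase shift.
The two reflections carry the same phase change, so no net offset.
With no net inversion, destructive interference in reflection requires 2 n t cos θ_r = (m + ½) λ.
Snell's law: 1.0 sin 45.0° = 1.35 sin θ_r → sin θ_r = 0.524, cos θ_r = 0.852.
Minimum at m = 0: t = λ / (4 n cos θ_r) = 636 / (4 × 1.35 × 0.852) = 138 nm.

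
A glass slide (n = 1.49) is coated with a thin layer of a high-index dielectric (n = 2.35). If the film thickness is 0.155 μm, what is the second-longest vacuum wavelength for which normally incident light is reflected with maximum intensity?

Top surface (1.0 → 2.35): reflection off a higher-index medium gives a half-wave phase shift.
Ray reflecting at the bottom interface goes from n = 2.35 toward n = 1.49: no phase shift.
Exactly one π shift → a net half-wave offset.
With one net inversion, constructive interference in reflection requires 2 n t = (m + ½) λ.
λ = 2 n t / (m + ½). The second-longest wavelength is m = 1: λ = 2 × 2.35 × 155 / 1.50 = 486 nm.

486 nm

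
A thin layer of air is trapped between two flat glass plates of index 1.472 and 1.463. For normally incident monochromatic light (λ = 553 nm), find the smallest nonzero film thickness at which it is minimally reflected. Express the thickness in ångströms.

2765 Å

At the upper boundary (n = 1.472 to n = 1.0) the reflected ray undergoes no phase shift.
Bottom surface (1.0 → 1.463): reflection off a higher-index medium gives a half-wave phase shift.
Exactly one π shift → a net half-wave offset.
For minimum reflection here: 2 n t = m λ.
Minimum nonzero at m = 1: t = λ / (2 n) = 553 / (2 × 1.0) = 277 nm.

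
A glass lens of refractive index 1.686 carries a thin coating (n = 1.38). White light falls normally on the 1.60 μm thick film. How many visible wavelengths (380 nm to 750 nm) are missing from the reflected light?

6

At the upper boundary (n = 1.0 to n = 1.38) the reflected ray undergoes a half-wave phase shift.
Ray reflecting at the bottom interface goes from n = 1.38 toward n = 1.686: a half-wave phase shift.
The two reflections carry the same phase change, so no net offset.
For minimum reflection here: 2 n t = (m + ½) λ.
λ = 2 n t / (m + ½) = 4416 / (m + ½) nm.
m=5: 803 nm (IR); m=6: 679 nm (visible); m=7: 589 nm (visible); m=8: 520 nm (visible); m=9: 465 nm (visible); m=10: 421 nm (visible); m=11: 384 nm (visible); m=12: 353 nm (UV).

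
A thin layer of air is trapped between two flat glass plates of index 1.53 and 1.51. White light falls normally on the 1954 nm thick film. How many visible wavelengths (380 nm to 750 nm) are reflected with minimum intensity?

At the upper boundary (n = 1.53 to n = 1.0) the reflected ray undergoes no phase shift.
At the lower boundary (n = 1.0 to n = 1.51) the reflected ray undergoes a half-wave phase shift.
Exactly one π shift → a net half-wave offset.
With one net inversion, destructive interference in reflection requires 2 n t = m λ.
λ = 2 n t / m = 3908 / m nm.
m=5: 782 nm (IR); m=6: 651 nm (visible); m=7: 558 nm (visible); m=8: 489 nm (visible); m=9: 434 nm (visible); m=10: 391 nm (visible); m=11: 355 nm (UV).

5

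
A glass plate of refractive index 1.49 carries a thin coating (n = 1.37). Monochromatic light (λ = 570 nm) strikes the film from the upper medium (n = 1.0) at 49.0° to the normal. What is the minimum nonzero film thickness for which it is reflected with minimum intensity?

Top surface (1.0 → 1.37): reflection off a higher-index medium gives a half-wave phase shift.
Ray reflecting at the bottom interface goes from n = 1.37 toward n = 1.49: a half-wave phase shift.
Zero or two π shifts → no net half-wave offset.
So the condition for destructive reflection is 2 n t cos θ_r = (m + ½) λ.
Snell's law: 1.0 sin 49.0° = 1.37 sin θ_r → sin θ_r = 0.551, cos θ_r = 0.835.
Minimum at m = 0: t = λ / (4 n cos θ_r) = 570 / (4 × 1.37 × 0.835) = 125 nm.

125 nm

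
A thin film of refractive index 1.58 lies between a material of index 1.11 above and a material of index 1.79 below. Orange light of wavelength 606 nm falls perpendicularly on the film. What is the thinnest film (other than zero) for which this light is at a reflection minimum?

Top surface (1.11 → 1.58): reflection off a higher-index medium gives a half-wave phase shift.
Bottom surface (1.58 → 1.79): reflection off a higher-index medium gives a half-wave phase shift.
Net: no relative phase inversion (both shifts match).
For weak reflection here: 2 n t = (m + ½) λ.
Minimum at m = 0: t = λ / (4 n) = 606 / (4 × 1.58) = 95.9 nm.

95.9 nm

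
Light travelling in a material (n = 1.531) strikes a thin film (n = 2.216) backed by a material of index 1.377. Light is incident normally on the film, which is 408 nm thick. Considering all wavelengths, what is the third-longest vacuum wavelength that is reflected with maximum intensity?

At the upper boundary (n = 1.531 to n = 2.216) the reflected ray undergoes a half-wave phase shift.
Bottom surface (2.216 → 1.377): reflection off a lower-index medium gives no phase shift.
Net: one phase inversion between the two reflected rays.
So the condition for constructive reflection is 2 n t = (m + ½) λ.
λ = 2 n t / (m + ½). The third-longest wavelength is m = 2: λ = 2 × 2.216 × 408 / 2.50 = 723 nm.

723 nm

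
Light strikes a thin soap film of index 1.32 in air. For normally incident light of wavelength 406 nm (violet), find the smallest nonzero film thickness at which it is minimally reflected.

154 nm

Top surface (1.0 → 1.32): reflection off a higher-index medium gives a half-wave phase shift.
At the lower boundary (n = 1.32 to n = 1.0) the reflected ray undergoes no phase shift.
Net: one phase inversion between the two reflected rays.
For minimum reflection here: 2 n t = m λ.
Minimum nonzero at m = 1: t = λ / (2 n) = 406 / (2 × 1.32) = 154 nm.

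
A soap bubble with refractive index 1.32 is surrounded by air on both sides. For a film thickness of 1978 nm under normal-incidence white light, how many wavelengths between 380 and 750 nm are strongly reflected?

7

Top surface (1.0 → 1.32): reflection off a higher-index medium gives a half-wave phase shift.
At the lower boundary (n = 1.32 to n = 1.0) the reflected ray undergoes no phase shift.
The two reflections differ by half a wavelength.
With one net inversion, constructive interference in reflection requires 2 n t = (m + ½) λ.
λ = 2 n t / (m + ½) = 5222 / (m + ½) nm.
m=6: 803 nm (IR); m=7: 696 nm (visible); m=8: 614 nm (visible); m=9: 550 nm (visible); m=10: 497 nm (visible); m=11: 454 nm (visible); m=12: 418 nm (visible); m=13: 387 nm (visible); m=14: 360 nm (UV).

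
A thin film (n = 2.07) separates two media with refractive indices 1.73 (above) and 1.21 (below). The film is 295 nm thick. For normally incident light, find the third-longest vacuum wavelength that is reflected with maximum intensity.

Top surface (1.73 → 2.07): reflection off a higher-index medium gives a half-wave phase shift.
Bottom surface (2.07 → 1.21): reflection off a lower-index medium gives no phase shift.
Exactly one π shift → a net half-wave offset.
With one net inversion, constructive interference in reflection requires 2 n t = (m + ½) λ.
λ = 2 n t / (m + ½). The third-longest wavelength is m = 2: λ = 2 × 2.07 × 295 / 2.50 = 489 nm.

489 nm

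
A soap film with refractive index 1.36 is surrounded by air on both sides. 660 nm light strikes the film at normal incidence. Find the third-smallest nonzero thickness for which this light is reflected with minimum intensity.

728 nm

At the upper boundary (n = 1.0 to n = 1.36) the reflected ray undergoes a half-wave phase shift.
Ray reflecting at the bottom interface goes from n = 1.36 toward n = 1.0: no phase shift.
Exactly one π shift → a net half-wave offset.
For weak reflection here: 2 n t = m λ.
The third-smallest nonzero thickness corresponds to m = 3: t = m λ / (2 n) = 3.00 × 660 / (2 × 1.36) = 728 nm.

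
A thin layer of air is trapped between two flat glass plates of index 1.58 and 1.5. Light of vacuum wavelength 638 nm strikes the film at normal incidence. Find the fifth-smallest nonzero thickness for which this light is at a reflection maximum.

Ray reflecting at the top interface goes from n = 1.58 toward n = 1.0: no phase shift.
Bottom surface (1.0 → 1.5): reflection off a higher-index medium gives a half-wave phase shift.
Net: one phase inversion between the two reflected rays.
For bright reflection here: 2 n t = (m + ½) λ.
The fifth-smallest nonzero thickness corresponds to m = 4: t = (m + ½) λ / (2 n) = 4.50 × 638 / (2 × 1.0) = 1436 nm.

1436 nm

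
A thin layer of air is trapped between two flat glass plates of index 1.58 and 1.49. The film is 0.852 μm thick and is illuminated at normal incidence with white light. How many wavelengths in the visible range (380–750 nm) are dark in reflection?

Top surface (1.58 → 1.0): reflection off a lower-index medium gives no phase shift.
At the lower boundary (n = 1.0 to n = 1.49) the reflected ray undergoes a half-wave phase shift.
Exactly one π shift → a net half-wave offset.
With one net inversion, destructive interference in reflection requires 2 n t = m λ.
λ = 2 n t / m = 1704 / m nm.
m=2: 852 nm (IR); m=3: 568 nm (visible); m=4: 426 nm (visible); m=5: 341 nm (UV).

2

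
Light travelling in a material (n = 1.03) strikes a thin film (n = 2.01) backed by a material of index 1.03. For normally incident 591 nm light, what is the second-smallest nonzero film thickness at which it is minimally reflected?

294 nm

At the upper boundary (n = 1.03 to n = 2.01) the reflected ray undergoes a half-wave phase shift.
At the lower boundary (n = 2.01 to n = 1.03) the reflected ray undergoes no phase shift.
Exactly one π shift → a net half-wave offset.
So the condition for destructive reflection is 2 n t = m λ.
The second-smallest nonzero thickness corresponds to m = 2: t = m λ / (2 n) = 2.00 × 591 / (2 × 2.01) = 294 nm.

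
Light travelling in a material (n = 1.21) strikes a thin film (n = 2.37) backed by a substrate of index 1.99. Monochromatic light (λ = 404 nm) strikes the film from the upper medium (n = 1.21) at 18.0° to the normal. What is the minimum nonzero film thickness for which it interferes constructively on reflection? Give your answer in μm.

Ray reflecting at the top interface goes from n = 1.21 toward n = 2.37: a half-wave phase shift.
Bottom surface (2.37 → 1.99): reflection off a lower-index medium gives no phase shift.
Exactly one π shift → a net half-wave offset.
With one net inversion, constructive interference in reflection requires 2 n t cos θ_r = (m + ½) λ.
Snell's law: 1.21 sin 18.0° = 2.37 sin θ_r → sin θ_r = 0.158, cos θ_r = 0.987.
Minimum at m = 0: t = λ / (4 n cos θ_r) = 404 / (4 × 2.37 × 0.987) = 43.2 nm.

0.0432 μm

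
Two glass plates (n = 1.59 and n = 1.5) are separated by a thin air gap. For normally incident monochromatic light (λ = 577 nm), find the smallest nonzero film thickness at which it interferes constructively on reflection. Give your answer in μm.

Top surface (1.59 → 1.0): reflection off a lower-index medium gives no phase shift.
Bottom surface (1.0 → 1.5): reflection off a higher-index medium gives a half-wave phase shift.
Exactly one π shift → a net half-wave offset.
For strong reflection here: 2 n t = (m + ½) λ.
Minimum at m = 0: t = λ / (4 n) = 577 / (4 × 1.0) = 144 nm.

0.144 μm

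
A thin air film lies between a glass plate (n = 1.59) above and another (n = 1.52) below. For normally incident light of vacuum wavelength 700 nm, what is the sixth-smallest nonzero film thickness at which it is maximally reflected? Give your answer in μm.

1.93 μm

At the upper boundary (n = 1.59 to n = 1.0) the reflected ray undergoes no phase shift.
Bottom surface (1.0 → 1.52): reflection off a higher-index medium gives a half-wave phase shift.
The two reflections differ by half a wavelength.
For maximum reflection here: 2 n t = (m + ½) λ.
The sixth-smallest nonzero thickness corresponds to m = 5: t = (m + ½) λ / (2 n) = 5.50 × 700 / (2 × 1.0) = 1925 nm.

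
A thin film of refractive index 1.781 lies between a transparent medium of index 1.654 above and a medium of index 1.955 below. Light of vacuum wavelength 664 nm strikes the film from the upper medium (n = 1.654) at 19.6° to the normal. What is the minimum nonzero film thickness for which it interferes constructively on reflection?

Ray reflecting at the top interface goes from n = 1.654 toward n = 1.781: a half-wave phase shift.
At the lower boundary (n = 1.781 to n = 1.955) the reflected ray undergoes a half-wave phase shift.
The two reflections carry the same phase change, so no net offset.
So the condition for constructive reflection is 2 n t cos θ_r = m λ.
Snell's law: 1.654 sin 19.6° = 1.781 sin θ_r → sin θ_r = 0.312, cos θ_r = 0.950.
Minimum nonzero at m = 1: t = λ / (2 n cos θ_r) = 664 / (2 × 1.781 × 0.950) = 196 nm.

196 nm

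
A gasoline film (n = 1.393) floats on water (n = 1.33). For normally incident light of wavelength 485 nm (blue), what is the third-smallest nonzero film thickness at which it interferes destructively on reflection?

Top surface (1.0 → 1.393): reflection off a higher-index medium gives a half-wave phase shift.
Bottom surface (1.393 → 1.33): reflection off a lower-index medium gives no phase shift.
The two reflections differ by half a wavelength.
With one net inversion, destructive interference in reflection requires 2 n t = m λ.
The third-smallest nonzero thickness corresponds to m = 3: t = m λ / (2 n) = 3.00 × 485 / (2 × 1.393) = 522 nm.

522 nm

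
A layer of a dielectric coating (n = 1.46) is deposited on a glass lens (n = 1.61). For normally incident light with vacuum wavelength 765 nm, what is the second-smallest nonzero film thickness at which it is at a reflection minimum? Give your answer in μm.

0.393 μm

Top surface (1.0 → 1.46): reflection off a higher-index medium gives a half-wave phase shift.
At the lower boundary (n = 1.46 to n = 1.61) the reflected ray undergoes a half-wave phase shift.
Zero or two π shifts → no net half-wave offset.
For minimum reflection here: 2 n t = (m + ½) λ.
The second-smallest nonzero thickness corresponds to m = 1: t = (m + ½) λ / (2 n) = 1.50 × 765 / (2 × 1.46) = 393 nm.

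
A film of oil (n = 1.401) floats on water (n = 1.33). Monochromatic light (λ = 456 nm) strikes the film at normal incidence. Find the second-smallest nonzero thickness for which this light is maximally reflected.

244 nm

Top surface (1.0 → 1.401): reflection off a higher-index medium gives a half-wave phase shift.
At the lower boundary (n = 1.401 to n = 1.33) the reflected ray undergoes no phase shift.
Net: one phase inversion between the two reflected rays.
So the condition for constructive reflection is 2 n t = (m + ½) λ.
The second-smallest nonzero thickness corresponds to m = 1: t = (m + ½) λ / (2 n) = 1.50 × 456 / (2 × 1.401) = 244 nm.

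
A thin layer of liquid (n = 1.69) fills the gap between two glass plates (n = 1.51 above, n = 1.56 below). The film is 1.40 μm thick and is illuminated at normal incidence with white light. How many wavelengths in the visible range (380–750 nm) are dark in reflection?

6

Ray reflecting at the top interface goes from n = 1.51 toward n = 1.69: a half-wave phase shift.
At the lower boundary (n = 1.69 to n = 1.56) the reflected ray undergoes no phase shift.
The two reflections differ by half a wavelength.
For dark reflection here: 2 n t = m λ.
λ = 2 n t / m = 4732 / m nm.
m=6: 789 nm (IR); m=7: 676 nm (visible); m=8: 592 nm (visible); m=9: 526 nm (visible); m=10: 473 nm (visible); m=11: 430 nm (visible); m=12: 394 nm (visible); m=13: 364 nm (UV).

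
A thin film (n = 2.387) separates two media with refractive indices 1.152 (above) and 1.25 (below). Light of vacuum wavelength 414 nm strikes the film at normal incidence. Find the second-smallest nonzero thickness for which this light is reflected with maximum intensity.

130 nm

At the upper boundary (n = 1.152 to n = 2.387) the reflected ray undergoes a half-wave phase shift.
Ray reflecting at the bottom interface goes from n = 2.387 toward n = 1.25: no phase shift.
Net: one phase inversion between the two reflected rays.
With one net inversion, constructive interference in reflection requires 2 n t = (m + ½) λ.
The second-smallest nonzero thickness corresponds to m = 1: t = (m + ½) λ / (2 n) = 1.50 × 414 / (2 × 2.387) = 130 nm.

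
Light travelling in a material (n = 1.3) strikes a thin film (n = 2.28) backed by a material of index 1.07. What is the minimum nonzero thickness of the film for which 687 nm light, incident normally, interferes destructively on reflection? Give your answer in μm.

0.151 μm

Top surface (1.3 → 2.28): reflection off a higher-index medium gives a half-wave phase shift.
Ray reflecting at the bottom interface goes from n = 2.28 toward n = 1.07: no phase shift.
Net: one phase inversion between the two reflected rays.
So the condition for destructive reflection is 2 n t = m λ.
Minimum nonzero at m = 1: t = λ / (2 n) = 687 / (2 × 2.28) = 151 nm.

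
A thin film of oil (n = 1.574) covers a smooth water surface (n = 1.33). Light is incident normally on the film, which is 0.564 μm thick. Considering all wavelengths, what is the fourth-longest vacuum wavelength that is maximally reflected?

Ray reflecting at the top interface goes from n = 1.0 toward n = 1.574: a half-wave phase shift.
Ray reflecting at the bottom interface goes from n = 1.574 toward n = 1.33: no phase shift.
Exactly one π shift → a net half-wave offset.
For maximum reflection here: 2 n t = (m + ½) λ.
λ = 2 n t / (m + ½). The fourth-longest wavelength is m = 3: λ = 2 × 1.574 × 564 / 3.50 = 507 nm.

507 nm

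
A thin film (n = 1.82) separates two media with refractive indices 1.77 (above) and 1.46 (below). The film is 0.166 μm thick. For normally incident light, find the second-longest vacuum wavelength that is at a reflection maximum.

403 nm

At the upper boundary (n = 1.77 to n = 1.82) the reflected ray undergoes a half-wave phase shift.
Bottom surface (1.82 → 1.46): reflection off a lower-index medium gives no phase shift.
Net: one phase inversion between the two reflected rays.
For maximum reflection here: 2 n t = (m + ½) λ.
λ = 2 n t / (m + ½). The second-longest wavelength is m = 1: λ = 2 × 1.82 × 166 / 1.50 = 403 nm.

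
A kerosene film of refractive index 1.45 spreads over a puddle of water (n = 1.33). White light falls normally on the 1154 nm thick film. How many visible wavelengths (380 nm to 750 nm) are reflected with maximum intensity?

At the upper boundary (n = 1.0 to n = 1.45) the reflected ray undergoes a half-wave phase shift.
Bottom surface (1.45 → 1.33): reflection off a lower-index medium gives no phase shift.
Exactly one π shift → a net half-wave offset.
For maximum reflection here: 2 n t = (m + ½) λ.
λ = 2 n t / (m + ½) = 3347 / (m + ½) nm.
m=3: 956 nm (IR); m=4: 744 nm (visible); m=5: 608 nm (visible); m=6: 515 nm (visible); m=7: 446 nm (visible); m=8: 394 nm (visible); m=9: 352 nm (UV).

5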